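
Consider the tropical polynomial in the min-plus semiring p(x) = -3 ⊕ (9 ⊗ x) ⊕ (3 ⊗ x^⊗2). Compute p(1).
p(1) = -3

A tropical monomial a ⊗ x^⊗i evaluates to a + i · x. Evaluating each term at x = 1:
  Term 0 contributes -3 + 0 · 1 = -3
  Term 1 contributes 9 + 1 · 1 = 10
  Term 2 contributes 3 + 2 · 1 = 5
p(1) = ⊕ of these = min[-3, 10, 5] = -3.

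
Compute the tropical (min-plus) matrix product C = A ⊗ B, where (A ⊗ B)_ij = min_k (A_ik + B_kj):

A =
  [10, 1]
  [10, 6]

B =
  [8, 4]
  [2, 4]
A ⊗ B =
  [3, 5]
  [8, 10]

Apply the min-plus product entry-by-entry:
  C[0][0] = min over k of (A[0][0] + B[0][0] = 10 + 8 = 18, A[0][1] + B[1][0] = 1 + 2 = 3) = 3 (attained at k = 1)
  C[0][1] = min over k of (A[0][0] + B[0][1] = 10 + 4 = 14, A[0][1] + B[1][1] = 1 + 4 = 5) = 5 (attained at k = 1)
  C[1][0] = min over k of (A[1][0] + B[0][0] = 10 + 8 = 18, A[1][1] + B[1][0] = 6 + 2 = 8) = 8 (attained at k = 1)
  C[1][1] = min over k of (A[1][0] + B[0][1] = 10 + 4 = 14, A[1][1] + B[1][1] = 6 + 4 = 10) = 10 (attained at k = 1)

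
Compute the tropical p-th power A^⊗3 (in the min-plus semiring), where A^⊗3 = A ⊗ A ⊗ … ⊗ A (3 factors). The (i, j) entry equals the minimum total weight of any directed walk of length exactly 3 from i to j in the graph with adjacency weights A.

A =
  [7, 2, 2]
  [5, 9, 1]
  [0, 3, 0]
A^⊗3 =
  [2, 4, 2]
  [1, 3, 1]
  [0, 2, 0]

Each entry (A^⊗3)_ij equals the minimum over all length-3 walks i = v_0 → v_1 → … → v_3 = j of Σ_t A[v_t][v_{t+1}]. For example, for (i, j) = (0, 2) we minimise over 9 possible intermediate vertex sequences; the minimum is 2, attained along the walk 0 → 2 → 2 → 2.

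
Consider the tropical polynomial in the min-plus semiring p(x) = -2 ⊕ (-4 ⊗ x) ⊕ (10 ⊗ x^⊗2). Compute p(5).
p(5) = -2

A tropical monomial a ⊗ x^⊗i evaluates to a + i · x. Evaluating each term at x = 5:
  Term 0 contributes -2 + 0 · 5 = -2
  Term 1 contributes -4 + 1 · 5 = 1
  Term 2 contributes 10 + 2 · 5 = 20
p(5) = ⊕ of these = min[-2, 1, 20] = -2.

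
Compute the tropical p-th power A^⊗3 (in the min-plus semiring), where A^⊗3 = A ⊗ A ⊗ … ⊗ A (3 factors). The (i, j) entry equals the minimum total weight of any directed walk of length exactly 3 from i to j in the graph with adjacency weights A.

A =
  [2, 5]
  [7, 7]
A^⊗3 =
  [6, 9]
  [11, 14]

Each entry (A^⊗3)_ij equals the minimum over all length-3 walks i = v_0 → v_1 → … → v_3 = j of Σ_t A[v_t][v_{t+1}]. For example, for (i, j) = (0, 1) we minimise over 4 possible intermediate vertex sequences; the minimum is 9, attained along the walk 0 → 0 → 0 → 1.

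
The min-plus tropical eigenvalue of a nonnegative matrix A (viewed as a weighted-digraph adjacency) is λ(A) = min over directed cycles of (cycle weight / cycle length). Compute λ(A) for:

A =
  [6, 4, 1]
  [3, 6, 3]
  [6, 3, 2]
λ(A) = 2

Enumerate directed cycles and compute their means (weight / length). Sample:
  cycle 0 → 0: weight = 6, length = 1, mean = 6/1 ≈ 6.000
  cycle 1 → 1: weight = 6, length = 1, mean = 6/1 ≈ 6.000
  cycle 2 → 2: weight = 2, length = 1, mean = 2/1 ≈ 2.000
  cycle 0 → 1 → 0: weight = 7, length = 2, mean = 7/2 ≈ 3.500
  cycle 0 → 2 → 0: weight = 7, length = 2, mean = 7/2 ≈ 3.500
  cycle 1 → 0 → 1: weight = 7, length = 2, mean = 7/2 ≈ 3.500
Minimum mean = 2.000, attained e.g. along the cycle 2 → 2 with weight 2 and length 1. So λ(A) = 2/1 = 2.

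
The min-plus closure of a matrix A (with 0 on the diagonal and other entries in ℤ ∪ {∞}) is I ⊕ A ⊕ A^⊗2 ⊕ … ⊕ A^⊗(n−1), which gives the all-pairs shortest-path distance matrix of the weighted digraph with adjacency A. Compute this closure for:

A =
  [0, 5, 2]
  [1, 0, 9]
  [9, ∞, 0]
Closure =
  [0, 5, 2]
  [1, 0, 3]
  [9, 14, 0]

This is the Floyd-Warshall all-pairs shortest-path computation. For each intermediate vertex k = 0, 1, …, 2, update dist[i][j] ← min(dist[i][j], dist[i][k] + dist[k][j]). The final matrix gives, for each (i, j), the minimum total weight of any directed path from i to j (possibly empty when i = j).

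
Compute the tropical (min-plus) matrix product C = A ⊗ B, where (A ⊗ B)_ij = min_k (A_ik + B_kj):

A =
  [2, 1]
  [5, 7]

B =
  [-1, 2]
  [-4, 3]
A ⊗ B =
  [-3, 4]
  [3, 7]

Apply the min-plus product entry-by-entry:
  C[0][0] = min over k of (A[0][0] + B[0][0] = 2 + -1 = 1, A[0][1] + B[1][0] = 1 + -4 = -3) = -3 (attained at k = 1)
  C[0][1] = min over k of (A[0][0] + B[0][1] = 2 + 2 = 4, A[0][1] + B[1][1] = 1 + 3 = 4) = 4 (attained at k = 0)
  C[1][0] = min over k of (A[1][0] + B[0][0] = 5 + -1 = 4, A[1][1] + B[1][0] = 7 + -4 = 3) = 3 (attained at k = 1)
  C[1][1] = min over k of (A[1][0] + B[0][1] = 5 + 2 = 7, A[1][1] + B[1][1] = 7 + 3 = 10) = 7 (attained at k = 0)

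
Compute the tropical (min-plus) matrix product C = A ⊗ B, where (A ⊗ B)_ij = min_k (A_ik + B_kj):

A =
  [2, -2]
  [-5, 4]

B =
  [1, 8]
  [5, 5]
A ⊗ B =
  [3, 3]
  [-4, 3]

Apply the min-plus product entry-by-entry:
  C[0][0] = min over k of (A[0][0] + B[0][0] = 2 + 1 = 3, A[0][1] + B[1][0] = -2 + 5 = 3) = 3 (attained at k = 0)
  C[0][1] = min over k of (A[0][0] + B[0][1] = 2 + 8 = 10, A[0][1] + B[1][1] = -2 + 5 = 3) = 3 (attained at k = 1)
  C[1][0] = min over k of (A[1][0] + B[0][0] = -5 + 1 = -4, A[1][1] + B[1][0] = 4 + 5 = 9) = -4 (attained at k = 0)
  C[1][1] = min over k of (A[1][0] + B[0][1] = -5 + 8 = 3, A[1][1] + B[1][1] = 4 + 5 = 9) = 3 (attained at k = 0)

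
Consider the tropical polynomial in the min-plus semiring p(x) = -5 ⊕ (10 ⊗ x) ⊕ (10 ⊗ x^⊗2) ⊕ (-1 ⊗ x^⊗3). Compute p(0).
p(0) = -5

A tropical monomial a ⊗ x^⊗i evaluates to a + i · x. Evaluating each term at x = 0:
  Term 0 contributes -5 + 0 · 0 = -5
  Term 1 contributes 10 + 1 · 0 = 10
  Term 2 contributes 10 + 2 · 0 = 10
  Term 3 contributes -1 + 3 · 0 = -1
p(0) = ⊕ of these = min[-5, 10, 10, -1] = -5.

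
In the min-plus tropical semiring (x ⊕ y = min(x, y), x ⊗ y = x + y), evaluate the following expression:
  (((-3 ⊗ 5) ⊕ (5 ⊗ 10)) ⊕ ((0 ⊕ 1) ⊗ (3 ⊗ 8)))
(((-3 ⊗ 5) ⊕ (5 ⊗ 10)) ⊕ ((0 ⊕ 1) ⊗ (3 ⊗ 8))) = 2

Expand innermost to outermost. Recall ⊕ takes the minimum of its arguments and ⊗ takes their sum. Working out the expression (((-3 ⊗ 5) ⊕ (5 ⊗ 10)) ⊕ ((0 ⊕ 1) ⊗ (3 ⊗ 8))) gives 2.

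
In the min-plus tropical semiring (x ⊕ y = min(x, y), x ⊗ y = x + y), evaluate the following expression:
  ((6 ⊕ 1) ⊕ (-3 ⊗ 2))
((6 ⊕ 1) ⊕ (-3 ⊗ 2)) = -1

Expand innermost to outermost. Recall ⊕ takes the minimum of its arguments and ⊗ takes their sum. Working out the expression ((6 ⊕ 1) ⊕ (-3 ⊗ 2)) gives -1.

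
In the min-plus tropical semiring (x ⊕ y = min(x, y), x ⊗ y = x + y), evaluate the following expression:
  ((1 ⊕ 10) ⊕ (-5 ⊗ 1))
((1 ⊕ 10) ⊕ (-5 ⊗ 1)) = -4

Expand innermost to outermost. Recall ⊕ takes the minimum of its arguments and ⊗ takes their sum. Working out the expression ((1 ⊕ 10) ⊕ (-5 ⊗ 1)) gives -4.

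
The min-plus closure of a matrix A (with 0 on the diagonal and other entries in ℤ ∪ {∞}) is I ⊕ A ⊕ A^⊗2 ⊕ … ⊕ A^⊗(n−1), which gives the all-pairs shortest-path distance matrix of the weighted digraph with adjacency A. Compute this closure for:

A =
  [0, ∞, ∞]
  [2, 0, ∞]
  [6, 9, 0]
Closure =
  [0, ∞, ∞]
  [2, 0, ∞]
  [6, 9, 0]

This is the Floyd-Warshall all-pairs shortest-path computation. For each intermediate vertex k = 0, 1, …, 2, update dist[i][j] ← min(dist[i][j], dist[i][k] + dist[k][j]). The final matrix gives, for each (i, j), the minimum total weight of any directed path from i to j (possibly empty when i = j).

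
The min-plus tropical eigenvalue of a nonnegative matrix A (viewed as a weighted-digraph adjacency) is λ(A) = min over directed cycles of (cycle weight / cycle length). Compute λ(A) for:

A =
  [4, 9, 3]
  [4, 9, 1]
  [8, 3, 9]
λ(A) = 2

Enumerate directed cycles and compute their means (weight / length). Sample:
  cycle 0 → 0: weight = 4, length = 1, mean = 4/1 ≈ 4.000
  cycle 1 → 1: weight = 9, length = 1, mean = 9/1 ≈ 9.000
  cycle 2 → 2: weight = 9, length = 1, mean = 9/1 ≈ 9.000
  cycle 0 → 1 → 0: weight = 13, length = 2, mean = 13/2 ≈ 6.500
  cycle 0 → 2 → 0: weight = 11, length = 2, mean = 11/2 ≈ 5.500
  cycle 1 → 0 → 1: weight = 13, length = 2, mean = 13/2 ≈ 6.500
Minimum mean = 2.000, attained e.g. along the cycle 1 → 2 → 1 with weight 4 and length 2. So λ(A) = 4/2 = 2.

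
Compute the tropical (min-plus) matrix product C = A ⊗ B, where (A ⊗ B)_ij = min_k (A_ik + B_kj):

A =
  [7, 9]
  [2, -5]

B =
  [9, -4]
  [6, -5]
A ⊗ B =
  [15, 3]
  [1, -10]

Apply the min-plus product entry-by-entry:
  C[0][0] = min over k of (A[0][0] + B[0][0] = 7 + 9 = 16, A[0][1] + B[1][0] = 9 + 6 = 15) = 15 (attained at k = 1)
  C[0][1] = min over k of (A[0][0] + B[0][1] = 7 + -4 = 3, A[0][1] + B[1][1] = 9 + -5 = 4) = 3 (attained at k = 0)
  C[1][0] = min over k of (A[1][0] + B[0][0] = 2 + 9 = 11, A[1][1] + B[1][0] = -5 + 6 = 1) = 1 (attained at k = 1)
  C[1][1] = min over k of (A[1][0] + B[0][1] = 2 + -4 = -2, A[1][1] + B[1][1] = -5 + -5 = -10) = -10 (attained at k = 1)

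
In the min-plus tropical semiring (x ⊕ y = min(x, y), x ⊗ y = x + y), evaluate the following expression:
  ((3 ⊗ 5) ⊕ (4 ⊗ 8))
((3 ⊗ 5) ⊕ (4 ⊗ 8)) = 8

Expand innermost to outermost. Recall ⊕ takes the minimum of its arguments and ⊗ takes their sum. Working out the expression ((3 ⊗ 5) ⊕ (4 ⊗ 8)) gives 8.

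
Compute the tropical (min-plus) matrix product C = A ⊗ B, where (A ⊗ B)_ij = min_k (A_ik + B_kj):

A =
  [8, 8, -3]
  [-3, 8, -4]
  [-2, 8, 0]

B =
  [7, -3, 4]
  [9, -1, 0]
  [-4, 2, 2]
A ⊗ B =
  [-7, -1, -1]
  [-8, -6, -2]
  [-4, -5, 2]

Apply the min-plus product entry-by-entry:
  C[0][0] = min over k of (A[0][0] + B[0][0] = 8 + 7 = 15, A[0][1] + B[1][0] = 8 + 9 = 17, A[0][2] + B[2][0] = -3 + -4 = -7) = -7 (attained at k = 2)
  C[0][1] = min over k of (A[0][0] + B[0][1] = 8 + -3 = 5, A[0][1] + B[1][1] = 8 + -1 = 7, A[0][2] + B[2][1] = -3 + 2 = -1) = -1 (attained at k = 2)
  C[0][2] = min over k of (A[0][0] + B[0][2] = 8 + 4 = 12, A[0][1] + B[1][2] = 8 + 0 = 8, A[0][2] + B[2][2] = -3 + 2 = -1) = -1 (attained at k = 2)
  C[1][0] = min over k of (A[1][0] + B[0][0] = -3 + 7 = 4, A[1][1] + B[1][0] = 8 + 9 = 17, A[1][2] + B[2][0] = -4 + -4 = -8) = -8 (attained at k = 2)
  C[1][1] = min over k of (A[1][0] + B[0][1] = -3 + -3 = -6, A[1][1] + B[1][1] = 8 + -1 = 7, A[1][2] + B[2][1] = -4 + 2 = -2) = -6 (attained at k = 0)
  C[1][2] = min over k of (A[1][0] + B[0][2] = -3 + 4 = 1, A[1][1] + B[1][2] = 8 + 0 = 8, A[1][2] + B[2][2] = -4 + 2 = -2) = -2 (attained at k = 2)
  C[2][0] = min over k of (A[2][0] + B[0][0] = -2 + 7 = 5, A[2][1] + B[1][0] = 8 + 9 = 17, A[2][2] + B[2][0] = 0 + -4 = -4) = -4 (attained at k = 2)
  C[2][1] = min over k of (A[2][0] + B[0][1] = -2 + -3 = -5, A[2][1] + B[1][1] = 8 + -1 = 7, A[2][2] + B[2][1] = 0 + 2 = 2) = -5 (attained at k = 0)
  C[2][2] = min over k of (A[2][0] + B[0][2] = -2 + 4 = 2, A[2][1] + B[1][2] = 8 + 0 = 8, A[2][2] + B[2][2] = 0 + 2 = 2) = 2 (attained at k = 0)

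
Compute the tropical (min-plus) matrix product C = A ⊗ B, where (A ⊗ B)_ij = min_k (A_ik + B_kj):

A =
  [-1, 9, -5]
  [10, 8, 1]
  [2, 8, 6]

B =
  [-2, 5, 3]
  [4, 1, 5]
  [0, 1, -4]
A ⊗ B =
  [-5, -4, -9]
  [1, 2, -3]
  [0, 7, 2]

Apply the min-plus product entry-by-entry:
  C[0][0] = min over k of (A[0][0] + B[0][0] = -1 + -2 = -3, A[0][1] + B[1][0] = 9 + 4 = 13, A[0][2] + B[2][0] = -5 + 0 = -5) = -5 (attained at k = 2)
  C[0][1] = min over k of (A[0][0] + B[0][1] = -1 + 5 = 4, A[0][1] + B[1][1] = 9 + 1 = 10, A[0][2] + B[2][1] = -5 + 1 = -4) = -4 (attained at k = 2)
  C[0][2] = min over k of (A[0][0] + B[0][2] = -1 + 3 = 2, A[0][1] + B[1][2] = 9 + 5 = 14, A[0][2] + B[2][2] = -5 + -4 = -9) = -9 (attained at k = 2)
  C[1][0] = min over k of (A[1][0] + B[0][0] = 10 + -2 = 8, A[1][1] + B[1][0] = 8 + 4 = 12, A[1][2] + B[2][0] = 1 + 0 = 1) = 1 (attained at k = 2)
  C[1][1] = min over k of (A[1][0] + B[0][1] = 10 + 5 = 15, A[1][1] + B[1][1] = 8 + 1 = 9, A[1][2] + B[2][1] = 1 + 1 = 2) = 2 (attained at k = 2)
  C[1][2] = min over k of (A[1][0] + B[0][2] = 10 + 3 = 13, A[1][1] + B[1][2] = 8 + 5 = 13, A[1][2] + B[2][2] = 1 + -4 = -3) = -3 (attained at k = 2)
  C[2][0] = min over k of (A[2][0] + B[0][0] = 2 + -2 = 0, A[2][1] + B[1][0] = 8 + 4 = 12, A[2][2] + B[2][0] = 6 + 0 = 6) = 0 (attained at k = 0)
  C[2][1] = min over k of (A[2][0] + B[0][1] = 2 + 5 = 7, A[2][1] + B[1][1] = 8 + 1 = 9, A[2][2] + B[2][1] = 6 + 1 = 7) = 7 (attained at k = 0)
  C[2][2] = min over k of (A[2][0] + B[0][2] = 2 + 3 = 5, A[2][1] + B[1][2] = 8 + 5 = 13, A[2][2] + B[2][2] = 6 + -4 = 2) = 2 (attained at k = 2)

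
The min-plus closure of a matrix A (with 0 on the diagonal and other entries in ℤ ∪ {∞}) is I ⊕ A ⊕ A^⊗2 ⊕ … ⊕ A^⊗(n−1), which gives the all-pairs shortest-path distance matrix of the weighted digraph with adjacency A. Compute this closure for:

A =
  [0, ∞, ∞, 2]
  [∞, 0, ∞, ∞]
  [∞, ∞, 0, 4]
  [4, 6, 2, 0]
Closure =
  [0, 8, 4, 2]
  [∞, 0, ∞, ∞]
  [8, 10, 0, 4]
  [4, 6, 2, 0]

This is the Floyd-Warshall all-pairs shortest-path computation. For each intermediate vertex k = 0, 1, …, 3, update dist[i][j] ← min(dist[i][j], dist[i][k] + dist[k][j]). The final matrix gives, for each (i, j), the minimum total weight of any directed path from i to j (possibly empty when i = j).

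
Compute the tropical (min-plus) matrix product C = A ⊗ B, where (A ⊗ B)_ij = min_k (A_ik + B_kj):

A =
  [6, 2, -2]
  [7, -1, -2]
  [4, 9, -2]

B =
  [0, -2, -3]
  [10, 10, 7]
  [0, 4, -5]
A ⊗ B =
  [-2, 2, -7]
  [-2, 2, -7]
  [-2, 2, -7]

Apply the min-plus product entry-by-entry:
  C[0][0] = min over k of (A[0][0] + B[0][0] = 6 + 0 = 6, A[0][1] + B[1][0] = 2 + 10 = 12, A[0][2] + B[2][0] = -2 + 0 = -2) = -2 (attained at k = 2)
  C[0][1] = min over k of (A[0][0] + B[0][1] = 6 + -2 = 4, A[0][1] + B[1][1] = 2 + 10 = 12, A[0][2] + B[2][1] = -2 + 4 = 2) = 2 (attained at k = 2)
  C[0][2] = min over k of (A[0][0] + B[0][2] = 6 + -3 = 3, A[0][1] + B[1][2] = 2 + 7 = 9, A[0][2] + B[2][2] = -2 + -5 = -7) = -7 (attained at k = 2)
  C[1][0] = min over k of (A[1][0] + B[0][0] = 7 + 0 = 7, A[1][1] + B[1][0] = -1 + 10 = 9, A[1][2] + B[2][0] = -2 + 0 = -2) = -2 (attained at k = 2)
  C[1][1] = min over k of (A[1][0] + B[0][1] = 7 + -2 = 5, A[1][1] + B[1][1] = -1 + 10 = 9, A[1][2] + B[2][1] = -2 + 4 = 2) = 2 (attained at k = 2)
  C[1][2] = min over k of (A[1][0] + B[0][2] = 7 + -3 = 4, A[1][1] + B[1][2] = -1 + 7 = 6, A[1][2] + B[2][2] = -2 + -5 = -7) = -7 (attained at k = 2)
  C[2][0] = min over k of (A[2][0] + B[0][0] = 4 + 0 = 4, A[2][1] + B[1][0] = 9 + 10 = 19, A[2][2] + B[2][0] = -2 + 0 = -2) = -2 (attained at k = 2)
  C[2][1] = min over k of (A[2][0] + B[0][1] = 4 + -2 = 2, A[2][1] + B[1][1] = 9 + 10 = 19, A[2][2] + B[2][1] = -2 + 4 = 2) = 2 (attained at k = 0)
  C[2][2] = min over k of (A[2][0] + B[0][2] = 4 + -3 = 1, A[2][1] + B[1][2] = 9 + 7 = 16, A[2][2] + B[2][2] = -2 + -5 = -7) = -7 (attained at k = 2)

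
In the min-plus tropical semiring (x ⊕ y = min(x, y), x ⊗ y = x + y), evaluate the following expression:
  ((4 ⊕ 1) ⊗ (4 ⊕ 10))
((4 ⊕ 1) ⊗ (4 ⊕ 10)) = 5

Expand innermost to outermost. Recall ⊕ takes the minimum of its arguments and ⊗ takes their sum. Working out the expression ((4 ⊕ 1) ⊗ (4 ⊕ 10)) gives 5.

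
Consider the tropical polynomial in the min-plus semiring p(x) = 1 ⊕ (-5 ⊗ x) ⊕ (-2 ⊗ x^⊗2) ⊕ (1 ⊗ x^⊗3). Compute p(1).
p(1) = -4

A tropical monomial a ⊗ x^⊗i evaluates to a + i · x. Evaluating each term at x = 1:
  Term 0 contributes 1 + 0 · 1 = 1
  Term 1 contributes -5 + 1 · 1 = -4
  Term 2 contributes -2 + 2 · 1 = 0
  Term 3 contributes 1 + 3 · 1 = 4
p(1) = ⊕ of these = min[1, -4, 0, 4] = -4.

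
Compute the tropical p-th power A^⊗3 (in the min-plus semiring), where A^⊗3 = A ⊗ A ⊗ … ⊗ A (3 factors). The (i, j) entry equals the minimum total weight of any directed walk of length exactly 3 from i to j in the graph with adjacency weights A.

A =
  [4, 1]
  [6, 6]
A^⊗3 =
  [11, 8]
  [13, 11]

Each entry (A^⊗3)_ij equals the minimum over all length-3 walks i = v_0 → v_1 → … → v_3 = j of Σ_t A[v_t][v_{t+1}]. For example, for (i, j) = (0, 1) we minimise over 4 possible intermediate vertex sequences; the minimum is 8, attained along the walk 0 → 1 → 0 → 1.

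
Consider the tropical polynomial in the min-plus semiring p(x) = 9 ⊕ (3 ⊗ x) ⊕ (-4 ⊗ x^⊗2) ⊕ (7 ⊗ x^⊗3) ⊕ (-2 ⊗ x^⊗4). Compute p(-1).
p(-1) = -6

A tropical monomial a ⊗ x^⊗i evaluates to a + i · x. Evaluating each term at x = -1:
  Term 0 contributes 9 + 0 · -1 = 9
  Term 1 contributes 3 + 1 · -1 = 2
  Term 2 contributes -4 + 2 · -1 = -6
  Term 3 contributes 7 + 3 · -1 = 4
  Term 4 contributes -2 + 4 · -1 = -6
p(-1) = ⊕ of these = min[9, 2, -6, 4, -6] = -6.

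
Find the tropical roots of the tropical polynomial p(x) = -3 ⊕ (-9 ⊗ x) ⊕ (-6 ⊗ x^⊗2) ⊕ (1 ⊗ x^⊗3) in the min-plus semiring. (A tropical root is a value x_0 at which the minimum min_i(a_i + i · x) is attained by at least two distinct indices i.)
Roots: {-7, -3, 6}

Each tropical root is a break point of the lower envelope of the lines y = a_i + i · x (there are 4 lines, with slopes 0, 1, ..., 3). Only the lines that attain the minimum somewhere contribute to roots; other lines are dominated. Here the surviving (envelope) indices are i = 3, i = 2, i = 1, i = 0.
Intersections between consecutive envelope lines give the roots: for adjacent envelope indices i < j the intersection is x = (a_i − a_j) / (j − i). Reading off the sorted break points: {-7, -3, 6}.
Verification: at each break x_0, at least two indices attain the minimum of min_i(a_i + i · x_0).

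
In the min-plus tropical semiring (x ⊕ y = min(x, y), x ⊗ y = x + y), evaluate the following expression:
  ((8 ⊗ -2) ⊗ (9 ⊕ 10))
((8 ⊗ -2) ⊗ (9 ⊕ 10)) = 15

Expand innermost to outermost. Recall ⊕ takes the minimum of its arguments and ⊗ takes their sum. Working out the expression ((8 ⊗ -2) ⊗ (9 ⊕ 10)) gives 15.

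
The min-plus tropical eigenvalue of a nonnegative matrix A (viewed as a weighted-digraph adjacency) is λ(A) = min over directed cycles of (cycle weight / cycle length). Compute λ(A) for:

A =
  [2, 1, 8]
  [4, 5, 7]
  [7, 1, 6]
λ(A) = 2

Enumerate directed cycles and compute their means (weight / length). Sample:
  cycle 0 → 0: weight = 2, length = 1, mean = 2/1 ≈ 2.000
  cycle 1 → 1: weight = 5, length = 1, mean = 5/1 ≈ 5.000
  cycle 2 → 2: weight = 6, length = 1, mean = 6/1 ≈ 6.000
  cycle 0 → 1 → 0: weight = 5, length = 2, mean = 5/2 ≈ 2.500
  cycle 0 → 2 → 0: weight = 15, length = 2, mean = 15/2 ≈ 7.500
  cycle 1 → 0 → 1: weight = 5, length = 2, mean = 5/2 ≈ 2.500
Minimum mean = 2.000, attained e.g. along the cycle 0 → 0 with weight 2 and length 1. So λ(A) = 2/1 = 2.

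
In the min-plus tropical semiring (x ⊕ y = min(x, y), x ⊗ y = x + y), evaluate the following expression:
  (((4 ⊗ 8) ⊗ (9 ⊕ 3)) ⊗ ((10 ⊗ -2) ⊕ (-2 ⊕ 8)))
(((4 ⊗ 8) ⊗ (9 ⊕ 3)) ⊗ ((10 ⊗ -2) ⊕ (-2 ⊕ 8))) = 13

Expand innermost to outermost. Recall ⊕ takes the minimum of its arguments and ⊗ takes their sum. Working out the expression (((4 ⊗ 8) ⊗ (9 ⊕ 3)) ⊗ ((10 ⊗ -2) ⊕ (-2 ⊕ 8))) gives 13.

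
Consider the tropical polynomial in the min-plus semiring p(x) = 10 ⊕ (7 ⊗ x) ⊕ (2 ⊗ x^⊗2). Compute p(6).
p(6) = 10

A tropical monomial a ⊗ x^⊗i evaluates to a + i · x. Evaluating each term at x = 6:
  Term 0 contributes 10 + 0 · 6 = 10
  Term 1 contributes 7 + 1 · 6 = 13
  Term 2 contributes 2 + 2 · 6 = 14
p(6) = ⊕ of these = min[10, 13, 14] = 10.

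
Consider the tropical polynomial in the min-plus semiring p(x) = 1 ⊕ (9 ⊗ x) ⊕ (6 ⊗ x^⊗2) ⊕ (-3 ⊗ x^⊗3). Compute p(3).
p(3) = 1

A tropical monomial a ⊗ x^⊗i evaluates to a + i · x. Evaluating each term at x = 3:
  Term 0 contributes 1 + 0 · 3 = 1
  Term 1 contributes 9 + 1 · 3 = 12
  Term 2 contributes 6 + 2 · 3 = 12
  Term 3 contributes -3 + 3 · 3 = 6
p(3) = ⊕ of these = min[1, 12, 12, 6] = 1.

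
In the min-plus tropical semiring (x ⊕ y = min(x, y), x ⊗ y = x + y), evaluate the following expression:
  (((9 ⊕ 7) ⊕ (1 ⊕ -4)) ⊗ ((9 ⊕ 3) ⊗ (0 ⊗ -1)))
(((9 ⊕ 7) ⊕ (1 ⊕ -4)) ⊗ ((9 ⊕ 3) ⊗ (0 ⊗ -1))) = -2

Expand innermost to outermost. Recall ⊕ takes the minimum of its arguments and ⊗ takes their sum. Working out the expression (((9 ⊕ 7) ⊕ (1 ⊕ -4)) ⊗ ((9 ⊕ 3) ⊗ (0 ⊗ -1))) gives -2.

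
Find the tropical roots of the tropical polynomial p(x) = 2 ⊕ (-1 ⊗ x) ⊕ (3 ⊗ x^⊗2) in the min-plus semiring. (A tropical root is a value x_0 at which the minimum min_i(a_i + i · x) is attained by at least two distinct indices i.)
Roots: {-4, 3}

Each tropical root is a break point of the lower envelope of the lines y = a_i + i · x (there are 3 lines, with slopes 0, 1, ..., 2). Only the lines that attain the minimum somewhere contribute to roots; other lines are dominated. Here the surviving (envelope) indices are i = 2, i = 1, i = 0.
Intersections between consecutive envelope lines give the roots: for adjacent envelope indices i < j the intersection is x = (a_i − a_j) / (j − i). Reading off the sorted break points: {-4, 3}.
Verification: at each break x_0, at least two indices attain the minimum of min_i(a_i + i · x_0).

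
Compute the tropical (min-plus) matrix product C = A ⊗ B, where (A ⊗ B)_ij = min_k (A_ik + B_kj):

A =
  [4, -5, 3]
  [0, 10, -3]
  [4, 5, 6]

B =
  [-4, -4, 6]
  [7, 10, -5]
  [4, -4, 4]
A ⊗ B =
  [0, -1, -10]
  [-4, -7, 1]
  [0, 0, 0]

Apply the min-plus product entry-by-entry:
  C[0][0] = min over k of (A[0][0] + B[0][0] = 4 + -4 = 0, A[0][1] + B[1][0] = -5 + 7 = 2, A[0][2] + B[2][0] = 3 + 4 = 7) = 0 (attained at k = 0)
  C[0][1] = min over k of (A[0][0] + B[0][1] = 4 + -4 = 0, A[0][1] + B[1][1] = -5 + 10 = 5, A[0][2] + B[2][1] = 3 + -4 = -1) = -1 (attained at k = 2)
  C[0][2] = min over k of (A[0][0] + B[0][2] = 4 + 6 = 10, A[0][1] + B[1][2] = -5 + -5 = -10, A[0][2] + B[2][2] = 3 + 4 = 7) = -10 (attained at k = 1)
  C[1][0] = min over k of (A[1][0] + B[0][0] = 0 + -4 = -4, A[1][1] + B[1][0] = 10 + 7 = 17, A[1][2] + B[2][0] = -3 + 4 = 1) = -4 (attained at k = 0)
  C[1][1] = min over k of (A[1][0] + B[0][1] = 0 + -4 = -4, A[1][1] + B[1][1] = 10 + 10 = 20, A[1][2] + B[2][1] = -3 + -4 = -7) = -7 (attained at k = 2)
  C[1][2] = min over k of (A[1][0] + B[0][2] = 0 + 6 = 6, A[1][1] + B[1][2] = 10 + -5 = 5, A[1][2] + B[2][2] = -3 + 4 = 1) = 1 (attained at k = 2)
  C[2][0] = min over k of (A[2][0] + B[0][0] = 4 + -4 = 0, A[2][1] + B[1][0] = 5 + 7 = 12, A[2][2] + B[2][0] = 6 + 4 = 10) = 0 (attained at k = 0)
  C[2][1] = min over k of (A[2][0] + B[0][1] = 4 + -4 = 0, A[2][1] + B[1][1] = 5 + 10 = 15, A[2][2] + B[2][1] = 6 + -4 = 2) = 0 (attained at k = 0)
  C[2][2] = min over k of (A[2][0] + B[0][2] = 4 + 6 = 10, A[2][1] + B[1][2] = 5 + -5 = 0, A[2][2] + B[2][2] = 6 + 4 = 10) = 0 (attained at k = 1)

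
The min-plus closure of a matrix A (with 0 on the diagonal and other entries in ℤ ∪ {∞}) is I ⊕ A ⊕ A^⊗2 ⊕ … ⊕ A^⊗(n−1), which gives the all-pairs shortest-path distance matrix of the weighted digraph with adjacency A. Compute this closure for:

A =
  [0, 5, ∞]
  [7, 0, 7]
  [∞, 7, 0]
Closure =
  [0, 5, 12]
  [7, 0, 7]
  [14, 7, 0]

This is the Floyd-Warshall all-pairs shortest-path computation. For each intermediate vertex k = 0, 1, …, 2, update dist[i][j] ← min(dist[i][j], dist[i][k] + dist[k][j]). The final matrix gives, for each (i, j), the minimum total weight of any directed path from i to j (possibly empty when i = j).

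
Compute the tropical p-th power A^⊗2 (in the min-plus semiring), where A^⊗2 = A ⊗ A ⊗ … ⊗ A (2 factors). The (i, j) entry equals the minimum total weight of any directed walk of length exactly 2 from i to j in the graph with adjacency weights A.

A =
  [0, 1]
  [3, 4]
A^⊗2 =
  [0, 1]
  [3, 4]

Each entry (A^⊗2)_ij equals the minimum over all length-2 walks i = v_0 → v_1 → … → v_2 = j of Σ_t A[v_t][v_{t+1}]. For example, for (i, j) = (0, 1) we minimise over 2 possible intermediate vertex sequences; the minimum is 1, attained along the walk 0 → 0 → 1.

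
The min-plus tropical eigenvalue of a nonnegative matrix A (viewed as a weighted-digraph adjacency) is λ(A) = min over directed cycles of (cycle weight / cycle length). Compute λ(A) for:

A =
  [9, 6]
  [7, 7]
λ(A) = 13/2

Enumerate directed cycles and compute their means (weight / length). Sample:
  cycle 0 → 0: weight = 9, length = 1, mean = 9/1 ≈ 9.000
  cycle 1 → 1: weight = 7, length = 1, mean = 7/1 ≈ 7.000
  cycle 0 → 1 → 0: weight = 13, length = 2, mean = 13/2 ≈ 6.500
  cycle 1 → 0 → 1: weight = 13, length = 2, mean = 13/2 ≈ 6.500
Minimum mean = 6.500, attained e.g. along the cycle 0 → 1 → 0 with weight 13 and length 2. So λ(A) = 13/2 = 13/2.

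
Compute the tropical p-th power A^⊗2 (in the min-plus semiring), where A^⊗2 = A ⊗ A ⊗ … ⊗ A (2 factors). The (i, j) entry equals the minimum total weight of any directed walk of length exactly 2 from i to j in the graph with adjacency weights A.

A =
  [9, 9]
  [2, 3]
A^⊗2 =
  [11, 12]
  [5, 6]

Each entry (A^⊗2)_ij equals the minimum over all length-2 walks i = v_0 → v_1 → … → v_2 = j of Σ_t A[v_t][v_{t+1}]. For example, for (i, j) = (0, 1) we minimise over 2 possible intermediate vertex sequences; the minimum is 12, attained along the walk 0 → 1 → 1.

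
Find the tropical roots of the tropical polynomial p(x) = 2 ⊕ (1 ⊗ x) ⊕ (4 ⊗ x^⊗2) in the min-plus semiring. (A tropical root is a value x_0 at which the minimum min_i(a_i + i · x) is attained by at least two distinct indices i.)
Roots: {-3, 1}

Each tropical root is a break point of the lower envelope of the lines y = a_i + i · x (there are 3 lines, with slopes 0, 1, ..., 2). Only the lines that attain the minimum somewhere contribute to roots; other lines are dominated. Here the surviving (envelope) indices are i = 2, i = 1, i = 0.
Intersections between consecutive envelope lines give the roots: for adjacent envelope indices i < j the intersection is x = (a_i − a_j) / (j − i). Reading off the sorted break points: {-3, 1}.
Verification: at each break x_0, at least two indices attain the minimum of min_i(a_i + i · x_0).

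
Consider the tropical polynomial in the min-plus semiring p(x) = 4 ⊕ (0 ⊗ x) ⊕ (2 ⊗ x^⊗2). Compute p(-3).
p(-3) = -4

A tropical monomial a ⊗ x^⊗i evaluates to a + i · x. Evaluating each term at x = -3:
  Term 0 contributes 4 + 0 · -3 = 4
  Term 1 contributes 0 + 1 · -3 = -3
  Term 2 contributes 2 + 2 · -3 = -4
p(-3) = ⊕ of these = min[4, -3, -4] = -4.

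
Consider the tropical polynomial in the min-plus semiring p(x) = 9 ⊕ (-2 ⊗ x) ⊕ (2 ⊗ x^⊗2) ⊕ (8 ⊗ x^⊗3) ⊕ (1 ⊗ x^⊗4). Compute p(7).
p(7) = 5

A tropical monomial a ⊗ x^⊗i evaluates to a + i · x. Evaluating each term at x = 7:
  Term 0 contributes 9 + 0 · 7 = 9
  Term 1 contributes -2 + 1 · 7 = 5
  Term 2 contributes 2 + 2 · 7 = 16
  Term 3 contributes 8 + 3 · 7 = 29
  Term 4 contributes 1 + 4 · 7 = 29
p(7) = ⊕ of these = min[9, 5, 16, 29, 29] = 5.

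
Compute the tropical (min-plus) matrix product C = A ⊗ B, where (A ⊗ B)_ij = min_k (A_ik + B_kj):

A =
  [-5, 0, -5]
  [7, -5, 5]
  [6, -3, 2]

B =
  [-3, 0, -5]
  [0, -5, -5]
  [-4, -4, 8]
A ⊗ B =
  [-9, -9, -10]
  [-5, -10, -10]
  [-3, -8, -8]

Apply the min-plus product entry-by-entry:
  C[0][0] = min over k of (A[0][0] + B[0][0] = -5 + -3 = -8, A[0][1] + B[1][0] = 0 + 0 = 0, A[0][2] + B[2][0] = -5 + -4 = -9) = -9 (attained at k = 2)
  C[0][1] = min over k of (A[0][0] + B[0][1] = -5 + 0 = -5, A[0][1] + B[1][1] = 0 + -5 = -5, A[0][2] + B[2][1] = -5 + -4 = -9) = -9 (attained at k = 2)
  C[0][2] = min over k of (A[0][0] + B[0][2] = -5 + -5 = -10, A[0][1] + B[1][2] = 0 + -5 = -5, A[0][2] + B[2][2] = -5 + 8 = 3) = -10 (attained at k = 0)
  C[1][0] = min over k of (A[1][0] + B[0][0] = 7 + -3 = 4, A[1][1] + B[1][0] = -5 + 0 = -5, A[1][2] + B[2][0] = 5 + -4 = 1) = -5 (attained at k = 1)
  C[1][1] = min over k of (A[1][0] + B[0][1] = 7 + 0 = 7, A[1][1] + B[1][1] = -5 + -5 = -10, A[1][2] + B[2][1] = 5 + -4 = 1) = -10 (attained at k = 1)
  C[1][2] = min over k of (A[1][0] + B[0][2] = 7 + -5 = 2, A[1][1] + B[1][2] = -5 + -5 = -10, A[1][2] + B[2][2] = 5 + 8 = 13) = -10 (attained at k = 1)
  C[2][0] = min over k of (A[2][0] + B[0][0] = 6 + -3 = 3, A[2][1] + B[1][0] = -3 + 0 = -3, A[2][2] + B[2][0] = 2 + -4 = -2) = -3 (attained at k = 1)
  C[2][1] = min over k of (A[2][0] + B[0][1] = 6 + 0 = 6, A[2][1] + B[1][1] = -3 + -5 = -8, A[2][2] + B[2][1] = 2 + -4 = -2) = -8 (attained at k = 1)
  C[2][2] = min over k of (A[2][0] + B[0][2] = 6 + -5 = 1, A[2][1] + B[1][2] = -3 + -5 = -8, A[2][2] + B[2][2] = 2 + 8 = 10) = -8 (attained at k = 1)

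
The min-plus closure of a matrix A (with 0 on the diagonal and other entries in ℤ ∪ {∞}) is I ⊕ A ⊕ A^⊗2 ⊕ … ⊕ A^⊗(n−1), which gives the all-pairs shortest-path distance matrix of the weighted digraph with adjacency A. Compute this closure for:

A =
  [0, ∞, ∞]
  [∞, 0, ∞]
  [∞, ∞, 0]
Closure =
  [0, ∞, ∞]
  [∞, 0, ∞]
  [∞, ∞, 0]

This is the Floyd-Warshall all-pairs shortest-path computation. For each intermediate vertex k = 0, 1, …, 2, update dist[i][j] ← min(dist[i][j], dist[i][k] + dist[k][j]). The final matrix gives, for each (i, j), the minimum total weight of any directed path from i to j (possibly empty when i = j).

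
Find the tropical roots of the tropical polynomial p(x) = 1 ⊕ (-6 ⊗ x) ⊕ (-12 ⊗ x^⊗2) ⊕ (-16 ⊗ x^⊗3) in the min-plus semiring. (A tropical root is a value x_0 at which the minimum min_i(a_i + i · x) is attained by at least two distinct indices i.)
Roots: {4, 6, 7}

Each tropical root is a break point of the lower envelope of the lines y = a_i + i · x (there are 4 lines, with slopes 0, 1, ..., 3). Only the lines that attain the minimum somewhere contribute to roots; other lines are dominated. Here the surviving (envelope) indices are i = 3, i = 2, i = 1, i = 0.
Intersections between consecutive envelope lines give the roots: for adjacent envelope indices i < j the intersection is x = (a_i − a_j) / (j − i). Reading off the sorted break points: {4, 6, 7}.
Verification: at each break x_0, at least two indices attain the minimum of min_i(a_i + i · x_0).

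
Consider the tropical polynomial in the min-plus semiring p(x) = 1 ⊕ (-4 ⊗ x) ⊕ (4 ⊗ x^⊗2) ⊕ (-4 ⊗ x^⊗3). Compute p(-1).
p(-1) = -7

A tropical monomial a ⊗ x^⊗i evaluates to a + i · x. Evaluating each term at x = -1:
  Term 0 contributes 1 + 0 · -1 = 1
  Term 1 contributes -4 + 1 · -1 = -5
  Term 2 contributes 4 + 2 · -1 = 2
  Term 3 contributes -4 + 3 · -1 = -7
p(-1) = ⊕ of these = min[1, -5, 2, -7] = -7.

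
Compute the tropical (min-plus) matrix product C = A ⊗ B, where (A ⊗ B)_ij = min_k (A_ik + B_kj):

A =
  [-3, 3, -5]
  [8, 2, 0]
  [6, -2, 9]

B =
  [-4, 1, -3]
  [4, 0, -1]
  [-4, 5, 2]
A ⊗ B =
  [-9, -2, -6]
  [-4, 2, 1]
  [2, -2, -3]

Apply the min-plus product entry-by-entry:
  C[0][0] = min over k of (A[0][0] + B[0][0] = -3 + -4 = -7, A[0][1] + B[1][0] = 3 + 4 = 7, A[0][2] + B[2][0] = -5 + -4 = -9) = -9 (attained at k = 2)
  C[0][1] = min over k of (A[0][0] + B[0][1] = -3 + 1 = -2, A[0][1] + B[1][1] = 3 + 0 = 3, A[0][2] + B[2][1] = -5 + 5 = 0) = -2 (attained at k = 0)
  C[0][2] = min over k of (A[0][0] + B[0][2] = -3 + -3 = -6, A[0][1] + B[1][2] = 3 + -1 = 2, A[0][2] + B[2][2] = -5 + 2 = -3) = -6 (attained at k = 0)
  C[1][0] = min over k of (A[1][0] + B[0][0] = 8 + -4 = 4, A[1][1] + B[1][0] = 2 + 4 = 6, A[1][2] + B[2][0] = 0 + -4 = -4) = -4 (attained at k = 2)
  C[1][1] = min over k of (A[1][0] + B[0][1] = 8 + 1 = 9, A[1][1] + B[1][1] = 2 + 0 = 2, A[1][2] + B[2][1] = 0 + 5 = 5) = 2 (attained at k = 1)
  C[1][2] = min over k of (A[1][0] + B[0][2] = 8 + -3 = 5, A[1][1] + B[1][2] = 2 + -1 = 1, A[1][2] + B[2][2] = 0 + 2 = 2) = 1 (attained at k = 1)
  C[2][0] = min over k of (A[2][0] + B[0][0] = 6 + -4 = 2, A[2][1] + B[1][0] = -2 + 4 = 2, A[2][2] + B[2][0] = 9 + -4 = 5) = 2 (attained at k = 0)
  C[2][1] = min over k of (A[2][0] + B[0][1] = 6 + 1 = 7, A[2][1] + B[1][1] = -2 + 0 = -2, A[2][2] + B[2][1] = 9 + 5 = 14) = -2 (attained at k = 1)
  C[2][2] = min over k of (A[2][0] + B[0][2] = 6 + -3 = 3, A[2][1] + B[1][2] = -2 + -1 = -3, A[2][2] + B[2][2] = 9 + 2 = 11) = -3 (attained at k = 1)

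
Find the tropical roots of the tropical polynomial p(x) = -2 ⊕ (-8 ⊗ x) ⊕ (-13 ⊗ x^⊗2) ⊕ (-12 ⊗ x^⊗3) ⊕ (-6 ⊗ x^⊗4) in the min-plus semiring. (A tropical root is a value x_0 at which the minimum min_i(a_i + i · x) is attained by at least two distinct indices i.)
Roots: {-6, -1, 5, 6}

Each tropical root is a break point of the lower envelope of the lines y = a_i + i · x (there are 5 lines, with slopes 0, 1, ..., 4). Only the lines that attain the minimum somewhere contribute to roots; other lines are dominated. Here the surviving (envelope) indices are i = 4, i = 3, i = 2, i = 1, i = 0.
Intersections between consecutive envelope lines give the roots: for adjacent envelope indices i < j the intersection is x = (a_i − a_j) / (j − i). Reading off the sorted break points: {-6, -1, 5, 6}.
Verification: at each break x_0, at least two indices attain the minimum of min_i(a_i + i · x_0).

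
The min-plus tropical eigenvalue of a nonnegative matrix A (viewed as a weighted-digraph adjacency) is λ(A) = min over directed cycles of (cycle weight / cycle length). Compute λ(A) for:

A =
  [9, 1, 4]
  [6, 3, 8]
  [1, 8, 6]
λ(A) = 5/2

Enumerate directed cycles and compute their means (weight / length). Sample:
  cycle 0 → 0: weight = 9, length = 1, mean = 9/1 ≈ 9.000
  cycle 1 → 1: weight = 3, length = 1, mean = 3/1 ≈ 3.000
  cycle 2 → 2: weight = 6, length = 1, mean = 6/1 ≈ 6.000
  cycle 0 → 1 → 0: weight = 7, length = 2, mean = 7/2 ≈ 3.500
  cycle 0 → 2 → 0: weight = 5, length = 2, mean = 5/2 ≈ 2.500
  cycle 1 → 0 → 1: weight = 7, length = 2, mean = 7/2 ≈ 3.500
Minimum mean = 2.500, attained e.g. along the cycle 0 → 2 → 0 with weight 5 and length 2. So λ(A) = 5/2 = 5/2.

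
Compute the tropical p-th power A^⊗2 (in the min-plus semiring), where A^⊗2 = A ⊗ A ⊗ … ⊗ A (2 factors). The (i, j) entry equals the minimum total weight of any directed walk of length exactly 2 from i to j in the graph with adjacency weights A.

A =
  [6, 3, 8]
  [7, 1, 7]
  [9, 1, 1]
A^⊗2 =
  [10, 4, 9]
  [8, 2, 8]
  [8, 2, 2]

Each entry (A^⊗2)_ij equals the minimum over all length-2 walks i = v_0 → v_1 → … → v_2 = j of Σ_t A[v_t][v_{t+1}]. For example, for (i, j) = (0, 2) we minimise over 3 possible intermediate vertex sequences; the minimum is 9, attained along the walk 0 → 2 → 2.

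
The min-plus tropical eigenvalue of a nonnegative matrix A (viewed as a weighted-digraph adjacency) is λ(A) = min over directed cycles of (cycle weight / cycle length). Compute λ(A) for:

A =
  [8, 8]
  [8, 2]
λ(A) = 2

Enumerate directed cycles and compute their means (weight / length). Sample:
  cycle 0 → 0: weight = 8, length = 1, mean = 8/1 ≈ 8.000
  cycle 1 → 1: weight = 2, length = 1, mean = 2/1 ≈ 2.000
  cycle 0 → 1 → 0: weight = 16, length = 2, mean = 16/2 ≈ 8.000
  cycle 1 → 0 → 1: weight = 16, length = 2, mean = 16/2 ≈ 8.000
Minimum mean = 2.000, attained e.g. along the cycle 1 → 1 with weight 2 and length 1. So λ(A) = 2/1 = 2.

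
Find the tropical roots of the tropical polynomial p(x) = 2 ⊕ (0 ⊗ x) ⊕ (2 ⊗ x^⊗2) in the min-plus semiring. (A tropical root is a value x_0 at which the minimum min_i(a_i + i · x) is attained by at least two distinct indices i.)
Roots: {-2, 2}

Each tropical root is a break point of the lower envelope of the lines y = a_i + i · x (there are 3 lines, with slopes 0, 1, ..., 2). Only the lines that attain the minimum somewhere contribute to roots; other lines are dominated. Here the surviving (envelope) indices are i = 2, i = 1, i = 0.
Intersections between consecutive envelope lines give the roots: for adjacent envelope indices i < j the intersection is x = (a_i − a_j) / (j − i). Reading off the sorted break points: {-2, 2}.
Verification: at each break x_0, at least two indices attain the minimum of min_i(a_i + i · x_0).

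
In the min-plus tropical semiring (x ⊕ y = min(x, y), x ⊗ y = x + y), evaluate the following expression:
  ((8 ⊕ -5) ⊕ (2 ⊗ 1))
((8 ⊕ -5) ⊕ (2 ⊗ 1)) = -5

Expand innermost to outermost. Recall ⊕ takes the minimum of its arguments and ⊗ takes their sum. Working out the expression ((8 ⊕ -5) ⊕ (2 ⊗ 1)) gives -5.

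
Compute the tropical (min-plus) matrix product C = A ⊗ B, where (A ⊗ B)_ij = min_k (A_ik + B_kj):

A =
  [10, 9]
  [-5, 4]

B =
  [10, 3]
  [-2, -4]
A ⊗ B =
  [7, 5]
  [2, -2]

Apply the min-plus product entry-by-entry:
  C[0][0] = min over k of (A[0][0] + B[0][0] = 10 + 10 = 20, A[0][1] + B[1][0] = 9 + -2 = 7) = 7 (attained at k = 1)
  C[0][1] = min over k of (A[0][0] + B[0][1] = 10 + 3 = 13, A[0][1] + B[1][1] = 9 + -4 = 5) = 5 (attained at k = 1)
  C[1][0] = min over k of (A[1][0] + B[0][0] = -5 + 10 = 5, A[1][1] + B[1][0] = 4 + -2 = 2) = 2 (attained at k = 1)
  C[1][1] = min over k of (A[1][0] + B[0][1] = -5 + 3 = -2, A[1][1] + B[1][1] = 4 + -4 = 0) = -2 (attained at k = 0)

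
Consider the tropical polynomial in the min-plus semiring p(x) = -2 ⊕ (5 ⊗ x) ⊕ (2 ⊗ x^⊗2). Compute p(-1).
p(-1) = -2

A tropical monomial a ⊗ x^⊗i evaluates to a + i · x. Evaluating each term at x = -1:
  Term 0 contributes -2 + 0 · -1 = -2
  Term 1 contributes 5 + 1 · -1 = 4
  Term 2 contributes 2 + 2 · -1 = 0
p(-1) = ⊕ of these = min[-2, 4, 0] = -2.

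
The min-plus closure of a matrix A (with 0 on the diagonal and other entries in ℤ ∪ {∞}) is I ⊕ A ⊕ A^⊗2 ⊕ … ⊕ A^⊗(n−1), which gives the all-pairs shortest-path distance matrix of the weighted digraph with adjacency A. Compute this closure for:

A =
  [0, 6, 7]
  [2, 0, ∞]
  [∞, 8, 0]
Closure =
  [0, 6, 7]
  [2, 0, 9]
  [10, 8, 0]

This is the Floyd-Warshall all-pairs shortest-path computation. For each intermediate vertex k = 0, 1, …, 2, update dist[i][j] ← min(dist[i][j], dist[i][k] + dist[k][j]). The final matrix gives, for each (i, j), the minimum total weight of any directed path from i to j (possibly empty when i = j).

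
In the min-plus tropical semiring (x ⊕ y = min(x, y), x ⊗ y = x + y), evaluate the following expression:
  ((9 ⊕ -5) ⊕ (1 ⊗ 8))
((9 ⊕ -5) ⊕ (1 ⊗ 8)) = -5

Expand innermost to outermost. Recall ⊕ takes the minimum of its arguments and ⊗ takes their sum. Working out the expression ((9 ⊕ -5) ⊕ (1 ⊗ 8)) gives -5.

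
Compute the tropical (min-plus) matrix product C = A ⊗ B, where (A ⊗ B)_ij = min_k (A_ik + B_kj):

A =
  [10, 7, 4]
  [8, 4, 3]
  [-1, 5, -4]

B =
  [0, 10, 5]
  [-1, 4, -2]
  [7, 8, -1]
A ⊗ B =
  [6, 11, 3]
  [3, 8, 2]
  [-1, 4, -5]

Apply the min-plus product entry-by-entry:
  C[0][0] = min over k of (A[0][0] + B[0][0] = 10 + 0 = 10, A[0][1] + B[1][0] = 7 + -1 = 6, A[0][2] + B[2][0] = 4 + 7 = 11) = 6 (attained at k = 1)
  C[0][1] = min over k of (A[0][0] + B[0][1] = 10 + 10 = 20, A[0][1] + B[1][1] = 7 + 4 = 11, A[0][2] + B[2][1] = 4 + 8 = 12) = 11 (attained at k = 1)
  C[0][2] = min over k of (A[0][0] + B[0][2] = 10 + 5 = 15, A[0][1] + B[1][2] = 7 + -2 = 5, A[0][2] + B[2][2] = 4 + -1 = 3) = 3 (attained at k = 2)
  C[1][0] = min over k of (A[1][0] + B[0][0] = 8 + 0 = 8, A[1][1] + B[1][0] = 4 + -1 = 3, A[1][2] + B[2][0] = 3 + 7 = 10) = 3 (attained at k = 1)
  C[1][1] = min over k of (A[1][0] + B[0][1] = 8 + 10 = 18, A[1][1] + B[1][1] = 4 + 4 = 8, A[1][2] + B[2][1] = 3 + 8 = 11) = 8 (attained at k = 1)
  C[1][2] = min over k of (A[1][0] + B[0][2] = 8 + 5 = 13, A[1][1] + B[1][2] = 4 + -2 = 2, A[1][2] + B[2][2] = 3 + -1 = 2) = 2 (attained at k = 1)
  C[2][0] = min over k of (A[2][0] + B[0][0] = -1 + 0 = -1, A[2][1] + B[1][0] = 5 + -1 = 4, A[2][2] + B[2][0] = -4 + 7 = 3) = -1 (attained at k = 0)
  C[2][1] = min over k of (A[2][0] + B[0][1] = -1 + 10 = 9, A[2][1] + B[1][1] = 5 + 4 = 9, A[2][2] + B[2][1] = -4 + 8 = 4) = 4 (attained at k = 2)
  C[2][2] = min over k of (A[2][0] + B[0][2] = -1 + 5 = 4, A[2][1] + B[1][2] = 5 + -2 = 3, A[2][2] + B[2][2] = -4 + -1 = -5) = -5 (attained at k = 2)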